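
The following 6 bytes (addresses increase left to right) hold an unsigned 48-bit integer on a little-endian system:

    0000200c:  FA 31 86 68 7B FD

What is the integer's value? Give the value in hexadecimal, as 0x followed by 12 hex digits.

0xFD7B688631FA

Little-endian: lowest address holds the least-significant byte.
Reassemble most-significant byte first: FD 7B 68 86 31 FA → 0xFD7B688631FA.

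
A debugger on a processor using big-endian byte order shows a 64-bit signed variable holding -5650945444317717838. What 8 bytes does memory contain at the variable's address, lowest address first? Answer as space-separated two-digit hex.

B1 93 CF 0E F2 54 9A B2

Two's complement of -5650945444317717838 in 64 bits: 5650945444317717838 = 0x4E6C30F10DAB654E; invert → 0xB193CF0EF2549AB1; add 1 → 0xB193CF0EF2549AB2.
Split into bytes (most-significant first): B1 93 CF 0E F2 54 9A B2.
Big-endian: lowest address holds the most-significant byte.
So the memory order matches the most-significant-first order: B1 93 CF 0E F2 54 9A B2.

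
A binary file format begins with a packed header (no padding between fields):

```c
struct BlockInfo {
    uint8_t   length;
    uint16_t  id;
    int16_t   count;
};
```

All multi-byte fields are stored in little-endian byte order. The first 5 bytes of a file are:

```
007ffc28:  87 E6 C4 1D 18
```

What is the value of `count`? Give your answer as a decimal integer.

`count` follows `length` (1 B), `id` (2 B), so it starts at offset 1 + 2 = 3 and occupies 2 bytes.
Bytes at offsets 3..4: 1D 18.
Little-endian: lowest address holds the least-significant byte.
Reassemble most-significant byte first: 18 1D → 0x181D.
0x181D = 6173.

6173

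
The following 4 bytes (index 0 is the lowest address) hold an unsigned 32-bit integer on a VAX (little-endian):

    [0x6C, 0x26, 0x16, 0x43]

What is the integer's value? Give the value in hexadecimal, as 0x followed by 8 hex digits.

In little-endian order the low byte comes first in memory.
Reassemble most-significant byte first: 43 16 26 6C → 0x4316266C.

0x4316266C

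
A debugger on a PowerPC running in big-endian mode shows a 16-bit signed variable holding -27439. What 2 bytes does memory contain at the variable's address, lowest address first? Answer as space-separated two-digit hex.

94 D1

Two's complement of -27439 in 16 bits: 27439 = 0x6B2F; invert → 0x94D0; add 1 → 0x94D1.
Split into bytes (most-significant first): 94 D1.
Big-endian: lowest address holds the most-significant byte.
So the memory order matches the most-significant-first order: 94 D1.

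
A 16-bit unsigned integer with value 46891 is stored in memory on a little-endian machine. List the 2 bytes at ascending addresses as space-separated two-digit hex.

46891 in hexadecimal, padded to 16 bits, is 0xB72B.
Split into bytes (most-significant first): B7 2B.
Little-endian: lowest address holds the least-significant byte.
So at ascending addresses the bytes are 2B B7.

2B B7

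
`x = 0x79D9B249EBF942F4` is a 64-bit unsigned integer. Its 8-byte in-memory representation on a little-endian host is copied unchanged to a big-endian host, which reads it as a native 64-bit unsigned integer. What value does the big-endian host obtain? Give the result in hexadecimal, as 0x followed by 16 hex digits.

Stored little-endian, the bytes at ascending addresses are F4 42 F9 EB 49 B2 D9 79.
Read back as big-endian, the last byte is least significant, giving 0xF442F9EB49B2D979.

0xF442F9EB49B2D979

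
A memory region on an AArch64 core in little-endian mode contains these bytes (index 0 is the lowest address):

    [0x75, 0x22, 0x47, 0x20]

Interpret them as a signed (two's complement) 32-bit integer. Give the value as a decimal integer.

Little-endian: lowest address holds the least-significant byte.
Reassemble most-significant byte first: 20 47 22 75 → 0x20472275.
0x20472275 = 541532789.

541532789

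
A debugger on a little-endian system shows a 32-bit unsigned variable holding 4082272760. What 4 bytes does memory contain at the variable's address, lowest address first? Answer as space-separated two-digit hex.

F8 89 52 F3

4082272760 in hexadecimal, padded to 32 bits, is 0xF35289F8.
Split into bytes (most-significant first): F3 52 89 F8.
Little-endian: lowest address holds the least-significant byte.
So at ascending addresses the bytes are F8 89 52 F3.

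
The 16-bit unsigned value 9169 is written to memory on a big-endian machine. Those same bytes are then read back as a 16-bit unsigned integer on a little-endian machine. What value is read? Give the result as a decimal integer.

53539

9169 in 16-bit hexadecimal is 0x23D1.
Stored big-endian, the bytes at ascending addresses are 23 D1.
Read back as little-endian, the first byte is least significant, giving 0xD123.
0xD123 = 53539.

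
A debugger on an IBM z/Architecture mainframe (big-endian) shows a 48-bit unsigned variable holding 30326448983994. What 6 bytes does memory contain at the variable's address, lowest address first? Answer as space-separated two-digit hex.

1B 94 ED 38 0F BA

30326448983994 in hexadecimal, padded to 48 bits, is 0x1B94ED380FBA.
Split into bytes (most-significant first): 1B 94 ED 38 0F BA.
Big-endian stores the most-significant byte at the lowest address.
So the memory order matches the most-significant-first order: 1B 94 ED 38 0F BA.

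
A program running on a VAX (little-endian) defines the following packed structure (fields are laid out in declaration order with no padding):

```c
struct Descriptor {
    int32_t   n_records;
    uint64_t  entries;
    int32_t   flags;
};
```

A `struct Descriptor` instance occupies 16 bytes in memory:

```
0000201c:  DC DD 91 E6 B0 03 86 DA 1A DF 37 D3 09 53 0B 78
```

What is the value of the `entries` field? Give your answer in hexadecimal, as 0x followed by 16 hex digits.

`entries` follows `n_records` (4 bytes), so it starts at byte offset 4 and occupies 8 bytes.
Bytes at offsets 4..11: B0 03 86 DA 1A DF 37 D3.
Little-endian: lowest address holds the least-significant byte.
Reassemble most-significant byte first: D3 37 DF 1A DA 86 03 B0 → 0xD337DF1ADA8603B0.

0xD337DF1ADA8603B0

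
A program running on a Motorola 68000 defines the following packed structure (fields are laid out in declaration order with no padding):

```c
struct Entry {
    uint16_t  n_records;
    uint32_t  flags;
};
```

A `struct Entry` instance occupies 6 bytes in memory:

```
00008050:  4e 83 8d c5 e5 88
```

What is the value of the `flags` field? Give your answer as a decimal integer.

2378556808

`flags` follows `n_records` (2 bytes), so it starts at byte offset 2 and occupies 4 bytes.
Bytes at offsets 2..5: 8D C5 E5 88.
Big-endian: lowest address holds the most-significant byte.
The bytes are already most-significant first: 0x8DC5E588.
0x8DC5E588 = 2378556808.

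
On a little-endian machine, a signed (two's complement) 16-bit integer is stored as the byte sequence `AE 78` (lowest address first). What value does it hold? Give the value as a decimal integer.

30894

Little-endian: lowest address holds the least-significant byte.
Reassemble most-significant byte first: 78 AE → 0x78AE.
0x78AE = 30894.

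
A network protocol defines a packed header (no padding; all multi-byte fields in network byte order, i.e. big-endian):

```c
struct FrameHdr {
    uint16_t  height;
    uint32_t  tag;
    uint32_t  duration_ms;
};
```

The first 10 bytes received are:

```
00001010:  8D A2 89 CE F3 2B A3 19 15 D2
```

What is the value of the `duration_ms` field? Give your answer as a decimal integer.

2736330194

`duration_ms` follows `height` (2 B), `tag` (4 B), so it starts at offset 2 + 4 = 6 and occupies 4 bytes.
Bytes at offsets 6..9: A3 19 15 D2.
In big-endian order the high byte comes first in memory.
The bytes are already most-significant first: 0xA31915D2.
0xA31915D2 = 2736330194.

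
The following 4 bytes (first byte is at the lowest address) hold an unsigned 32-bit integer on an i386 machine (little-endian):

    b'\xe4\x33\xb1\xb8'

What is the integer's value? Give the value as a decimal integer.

Little-endian stores the least-significant byte at the lowest address.
Reassemble most-significant byte first: B8 B1 33 E4 → 0xB8B133E4.
0xB8B133E4 = 3098620900.

3098620900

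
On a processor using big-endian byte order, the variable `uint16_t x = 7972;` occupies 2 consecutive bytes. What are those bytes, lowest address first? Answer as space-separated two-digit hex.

1F 24

7972 in hexadecimal, padded to 16 bits, is 0x1F24.
Split into bytes (most-significant first): 1F 24.
Big-endian: lowest address holds the most-significant byte.
So the memory order matches the most-significant-first order: 1F 24.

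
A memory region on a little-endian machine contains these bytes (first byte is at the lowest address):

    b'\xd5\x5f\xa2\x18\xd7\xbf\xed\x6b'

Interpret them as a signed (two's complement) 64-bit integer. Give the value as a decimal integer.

Little-endian: lowest address holds the least-significant byte.
Reassemble most-significant byte first: 6B ED BF D7 18 A2 5F D5 → 0x6BEDBFD718A25FD5.
0x6BEDBFD718A25FD5 = 7777083062090883029.

7777083062090883029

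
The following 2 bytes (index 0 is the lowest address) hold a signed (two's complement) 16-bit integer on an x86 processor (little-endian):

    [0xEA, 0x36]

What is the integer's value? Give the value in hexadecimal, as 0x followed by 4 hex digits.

Little-endian stores the least-significant byte at the lowest address.
Reassemble most-significant byte first: 36 EA → 0x36EA.

0x36EA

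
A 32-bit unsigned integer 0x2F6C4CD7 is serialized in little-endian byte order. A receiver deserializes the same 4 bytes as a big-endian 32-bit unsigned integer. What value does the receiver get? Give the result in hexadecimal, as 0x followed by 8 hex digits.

0xD74C6C2F

Stored little-endian, the bytes at ascending addresses are D7 4C 6C 2F.
Read back as big-endian, the last byte is least significant, giving 0xD74C6C2F.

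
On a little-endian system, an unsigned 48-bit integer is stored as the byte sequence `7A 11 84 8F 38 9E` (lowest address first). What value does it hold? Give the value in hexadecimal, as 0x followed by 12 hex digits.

Little-endian stores the least-significant byte at the lowest address.
Reassemble most-significant byte first: 9E 38 8F 84 11 7A → 0x9E388F84117A.

0x9E388F84117A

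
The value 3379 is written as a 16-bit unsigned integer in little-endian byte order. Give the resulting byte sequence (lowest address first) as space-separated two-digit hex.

3379 in hexadecimal, padded to 16 bits, is 0x0D33.
Split into bytes (most-significant first): 0D 33.
In little-endian order the low byte comes first in memory.
So at ascending addresses the bytes are 33 0D.

33 0D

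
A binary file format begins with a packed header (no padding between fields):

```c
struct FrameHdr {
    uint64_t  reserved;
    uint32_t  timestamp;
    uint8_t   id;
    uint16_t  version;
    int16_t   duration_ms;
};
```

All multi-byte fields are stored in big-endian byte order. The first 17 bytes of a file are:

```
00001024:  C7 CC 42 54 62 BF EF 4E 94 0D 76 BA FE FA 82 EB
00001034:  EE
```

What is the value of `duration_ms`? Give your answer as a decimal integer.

`duration_ms` follows `reserved` (8 B), `timestamp` (4 B), `id` (1 B), `version` (2 B), so it starts at offset 8 + 4 + 1 + 2 = 15 and occupies 2 bytes.
Bytes at offsets 15..16: EB EE.
Big-endian: lowest address holds the most-significant byte.
The bytes are already most-significant first: 0xEBEE.
Top bit is set, so as a signed 16-bit value this is 0xEBEE − 2^16 = -5138.

-5138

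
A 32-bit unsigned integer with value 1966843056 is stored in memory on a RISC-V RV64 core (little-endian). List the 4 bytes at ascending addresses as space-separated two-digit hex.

B0 A4 3B 75

1966843056 in hexadecimal, padded to 32 bits, is 0x753BA4B0.
Split into bytes (most-significant first): 75 3B A4 B0.
Little-endian stores the least-significant byte at the lowest address.
So at ascending addresses the bytes are B0 A4 3B 75.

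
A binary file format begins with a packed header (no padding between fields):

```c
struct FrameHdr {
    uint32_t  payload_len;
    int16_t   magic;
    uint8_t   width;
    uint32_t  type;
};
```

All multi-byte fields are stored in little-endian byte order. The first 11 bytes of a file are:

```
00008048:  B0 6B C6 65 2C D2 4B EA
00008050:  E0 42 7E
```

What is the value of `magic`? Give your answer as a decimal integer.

-11732

`magic` follows `payload_len` (4 bytes), so it starts at byte offset 4 and occupies 2 bytes.
Bytes at offsets 4..5: 2C D2.
Little-endian stores the least-significant byte at the lowest address.
Reassemble most-significant byte first: D2 2C → 0xD22C.
Top bit is set, so as a signed 16-bit value this is 0xD22C − 2^16 = -11732.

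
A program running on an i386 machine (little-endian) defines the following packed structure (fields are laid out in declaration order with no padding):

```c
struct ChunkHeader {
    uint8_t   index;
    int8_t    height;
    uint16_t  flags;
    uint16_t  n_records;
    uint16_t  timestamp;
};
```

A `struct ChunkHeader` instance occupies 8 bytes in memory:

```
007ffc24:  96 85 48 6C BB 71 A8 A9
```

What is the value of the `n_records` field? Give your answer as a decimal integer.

`n_records` follows `index` (1 B), `height` (1 B), `flags` (2 B), so it starts at offset 1 + 1 + 2 = 4 and occupies 2 bytes.
Bytes at offsets 4..5: BB 71.
Little-endian stores the least-significant byte at the lowest address.
Reassemble most-significant byte first: 71 BB → 0x71BB.
0x71BB = 29115.

29115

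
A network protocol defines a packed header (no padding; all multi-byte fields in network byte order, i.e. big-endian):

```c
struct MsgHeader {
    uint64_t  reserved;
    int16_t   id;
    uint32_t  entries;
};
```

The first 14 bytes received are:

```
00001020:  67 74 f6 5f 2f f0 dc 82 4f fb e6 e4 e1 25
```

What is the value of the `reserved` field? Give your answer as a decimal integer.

`reserved` is the first field, at byte offset 0, occupying 8 bytes.
Bytes at offsets 0..7: 67 74 F6 5F 2F F0 DC 82.
In big-endian order the high byte comes first in memory.
The bytes are already most-significant first: 0x6774F65F2FF0DC82.
0x6774F65F2FF0DC82 = 7454854171891653762.

7454854171891653762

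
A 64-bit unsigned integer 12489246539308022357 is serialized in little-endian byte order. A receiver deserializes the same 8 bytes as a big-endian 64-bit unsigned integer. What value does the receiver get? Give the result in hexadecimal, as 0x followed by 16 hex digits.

0x553ABB7F8EB752AD

12489246539308022357 in 64-bit hexadecimal is 0xAD52B78E7FBB3A55.
Stored little-endian, the bytes at ascending addresses are 55 3A BB 7F 8E B7 52 AD.
Read back as big-endian, the last byte is least significant, giving 0x553ABB7F8EB752AD.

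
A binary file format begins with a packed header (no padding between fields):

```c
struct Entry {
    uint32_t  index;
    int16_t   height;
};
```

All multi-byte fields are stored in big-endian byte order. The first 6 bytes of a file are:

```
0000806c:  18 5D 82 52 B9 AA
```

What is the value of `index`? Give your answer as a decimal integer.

408781394

`index` is the first field, at byte offset 0, occupying 4 bytes.
Bytes at offsets 0..3: 18 5D 82 52.
Big-endian stores the most-significant byte at the lowest address.
The bytes are already most-significant first: 0x185D8252.
0x185D8252 = 408781394.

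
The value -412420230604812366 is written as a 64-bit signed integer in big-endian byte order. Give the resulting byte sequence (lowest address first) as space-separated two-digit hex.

FA 46 C9 FC 40 9D 8F B2

Two's complement of -412420230604812366 in 64 bits: 412420230604812366 = 0x05B93603BF62704E; invert → 0xFA46C9FC409D8FB1; add 1 → 0xFA46C9FC409D8FB2.
Split into bytes (most-significant first): FA 46 C9 FC 40 9D 8F B2.
In big-endian order the high byte comes first in memory.
So the memory order matches the most-significant-first order: FA 46 C9 FC 40 9D 8F B2.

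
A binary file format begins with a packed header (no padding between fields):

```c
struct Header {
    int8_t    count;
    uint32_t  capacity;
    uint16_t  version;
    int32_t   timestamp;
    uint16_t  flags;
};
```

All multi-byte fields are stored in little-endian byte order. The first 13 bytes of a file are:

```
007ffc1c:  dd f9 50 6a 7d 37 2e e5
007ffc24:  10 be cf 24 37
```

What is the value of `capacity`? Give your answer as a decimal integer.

2104119545

`capacity` follows `count` (1 byte), so it starts at byte offset 1 and occupies 4 bytes.
Bytes at offsets 1..4: F9 50 6A 7D.
Little-endian: lowest address holds the least-significant byte.
Reassemble most-significant byte first: 7D 6A 50 F9 → 0x7D6A50F9.
0x7D6A50F9 = 2104119545.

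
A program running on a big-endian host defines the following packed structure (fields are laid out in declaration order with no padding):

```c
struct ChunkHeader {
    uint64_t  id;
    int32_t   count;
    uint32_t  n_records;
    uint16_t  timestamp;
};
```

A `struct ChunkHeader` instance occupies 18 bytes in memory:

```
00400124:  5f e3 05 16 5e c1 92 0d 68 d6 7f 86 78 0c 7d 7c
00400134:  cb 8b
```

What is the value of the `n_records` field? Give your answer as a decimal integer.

2014084476

`n_records` follows `id` (8 B), `count` (4 B), so it starts at offset 8 + 4 = 12 and occupies 4 bytes.
Bytes at offsets 12..15: 78 0C 7D 7C.
Big-endian: lowest address holds the most-significant byte.
The bytes are already most-significant first: 0x780C7D7C.
0x780C7D7C = 2014084476.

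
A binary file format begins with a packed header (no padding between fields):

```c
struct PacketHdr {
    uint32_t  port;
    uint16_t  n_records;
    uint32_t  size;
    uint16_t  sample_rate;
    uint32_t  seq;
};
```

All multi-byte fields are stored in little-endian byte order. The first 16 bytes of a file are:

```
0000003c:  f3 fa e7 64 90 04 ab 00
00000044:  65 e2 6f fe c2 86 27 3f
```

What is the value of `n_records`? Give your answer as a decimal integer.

1168

`n_records` follows `port` (4 bytes), so it starts at byte offset 4 and occupies 2 bytes.
Bytes at offsets 4..5: 90 04.
In little-endian order the low byte comes first in memory.
Reassemble most-significant byte first: 04 90 → 0x0490.
0x0490 = 1168.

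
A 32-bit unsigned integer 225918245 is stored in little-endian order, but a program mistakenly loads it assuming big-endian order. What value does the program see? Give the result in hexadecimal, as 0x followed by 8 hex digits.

225918245 in 32-bit hexadecimal is 0x0D773D25.
Stored little-endian, the bytes at ascending addresses are 25 3D 77 0D.
Read back as big-endian, the last byte is least significant, giving 0x253D770D.

0x253D770D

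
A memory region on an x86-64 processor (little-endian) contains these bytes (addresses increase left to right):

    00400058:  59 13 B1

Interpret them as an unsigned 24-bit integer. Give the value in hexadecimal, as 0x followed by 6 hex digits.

0xB11359

In little-endian order the low byte comes first in memory.
Reassemble most-significant byte first: B1 13 59 → 0xB11359.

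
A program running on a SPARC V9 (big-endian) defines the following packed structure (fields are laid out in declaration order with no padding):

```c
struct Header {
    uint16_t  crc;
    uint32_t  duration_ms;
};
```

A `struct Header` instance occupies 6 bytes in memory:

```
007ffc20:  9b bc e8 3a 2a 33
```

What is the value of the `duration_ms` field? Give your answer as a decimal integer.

`duration_ms` follows `crc` (2 bytes), so it starts at byte offset 2 and occupies 4 bytes.
Bytes at offsets 2..5: E8 3A 2A 33.
In big-endian order the high byte comes first in memory.
The bytes are already most-significant first: 0xE83A2A33.
0xE83A2A33 = 3896126003.

3896126003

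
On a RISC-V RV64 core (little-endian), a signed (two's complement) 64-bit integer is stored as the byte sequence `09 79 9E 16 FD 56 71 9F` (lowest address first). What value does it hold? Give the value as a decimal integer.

-6957684304304506615

Little-endian stores the least-significant byte at the lowest address.
Reassemble most-significant byte first: 9F 71 56 FD 16 9E 79 09 → 0x9F7156FD169E7909.
Top bit is set, so as a signed 64-bit value this is 0x9F7156FD169E7909 − 2^64 = -6957684304304506615.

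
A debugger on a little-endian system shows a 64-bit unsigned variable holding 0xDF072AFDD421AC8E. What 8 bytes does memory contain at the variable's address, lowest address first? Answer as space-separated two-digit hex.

Split into bytes (most-significant first): DF 07 2A FD D4 21 AC 8E.
Little-endian stores the least-significant byte at the lowest address.
So at ascending addresses the bytes are 8E AC 21 D4 FD 2A 07 DF.

8E AC 21 D4 FD 2A 07 DF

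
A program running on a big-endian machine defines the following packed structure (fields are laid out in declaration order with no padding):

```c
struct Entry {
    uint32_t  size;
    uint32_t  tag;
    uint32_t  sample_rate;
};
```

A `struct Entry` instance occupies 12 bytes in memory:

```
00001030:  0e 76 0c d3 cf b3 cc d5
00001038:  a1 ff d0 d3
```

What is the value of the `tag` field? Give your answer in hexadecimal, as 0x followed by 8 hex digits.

0xCFB3CCD5

`tag` follows `size` (4 bytes), so it starts at byte offset 4 and occupies 4 bytes.
Bytes at offsets 4..7: CF B3 CC D5.
Big-endian stores the most-significant byte at the lowest address.
The bytes are already most-significant first: 0xCFB3CCD5.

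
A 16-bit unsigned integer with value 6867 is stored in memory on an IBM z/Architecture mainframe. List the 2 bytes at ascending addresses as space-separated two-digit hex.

1A D3

6867 in hexadecimal, padded to 16 bits, is 0x1AD3.
Split into bytes (most-significant first): 1A D3.
In big-endian order the high byte comes first in memory.
So the memory order matches the most-significant-first order: 1A D3.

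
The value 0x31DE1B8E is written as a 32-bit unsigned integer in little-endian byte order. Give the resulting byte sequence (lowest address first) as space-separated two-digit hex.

Split into bytes (most-significant first): 31 DE 1B 8E.
Little-endian: lowest address holds the least-significant byte.
So at ascending addresses the bytes are 8E 1B DE 31.

8E 1B DE 31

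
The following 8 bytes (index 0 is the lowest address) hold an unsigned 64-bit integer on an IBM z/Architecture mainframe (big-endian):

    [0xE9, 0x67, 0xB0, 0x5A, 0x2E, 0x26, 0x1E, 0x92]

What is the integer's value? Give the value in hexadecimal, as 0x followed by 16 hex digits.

0xE967B05A2E261E92

In big-endian order the high byte comes first in memory.
The bytes are already most-significant first: 0xE967B05A2E261E92.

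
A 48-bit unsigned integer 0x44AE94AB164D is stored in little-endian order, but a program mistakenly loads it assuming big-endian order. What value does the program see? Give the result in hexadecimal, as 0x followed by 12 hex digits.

0x4D16AB94AE44

Stored little-endian, the bytes at ascending addresses are 4D 16 AB 94 AE 44.
Read back as big-endian, the last byte is least significant, giving 0x4D16AB94AE44.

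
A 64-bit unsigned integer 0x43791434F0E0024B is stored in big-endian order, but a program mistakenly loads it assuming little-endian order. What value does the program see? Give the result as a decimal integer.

5405129825068546371

Stored big-endian, the bytes at ascending addresses are 43 79 14 34 F0 E0 02 4B.
Read back as little-endian, the first byte is least significant, giving 0x4B02E0F034147943.
0x4B02E0F034147943 = 5405129825068546371.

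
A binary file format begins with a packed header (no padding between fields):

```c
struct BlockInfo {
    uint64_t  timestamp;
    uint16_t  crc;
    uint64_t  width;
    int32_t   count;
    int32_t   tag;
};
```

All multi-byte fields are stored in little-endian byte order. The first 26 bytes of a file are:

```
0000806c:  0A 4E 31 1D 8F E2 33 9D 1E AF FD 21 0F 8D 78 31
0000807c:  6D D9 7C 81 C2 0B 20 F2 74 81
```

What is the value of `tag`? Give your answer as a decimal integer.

-2123042272

`tag` follows `timestamp` (8 B), `crc` (2 B), `width` (8 B), `count` (4 B), so it starts at offset 8 + 2 + 8 + 4 = 22 and occupies 4 bytes.
Bytes at offsets 22..25: 20 F2 74 81.
In little-endian order the low byte comes first in memory.
Reassemble most-significant byte first: 81 74 F2 20 → 0x8174F220.
Top bit is set, so as a signed 32-bit value this is 0x8174F220 − 2^32 = -2123042272.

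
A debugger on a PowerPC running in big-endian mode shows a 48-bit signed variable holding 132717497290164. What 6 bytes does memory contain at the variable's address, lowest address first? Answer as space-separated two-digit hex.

78 B4 B3 48 0D B4

132717497290164 in hexadecimal, padded to 48 bits, is 0x78B4B3480DB4.
Split into bytes (most-significant first): 78 B4 B3 48 0D B4.
Big-endian: lowest address holds the most-significant byte.
So the memory order matches the most-significant-first order: 78 B4 B3 48 0D B4.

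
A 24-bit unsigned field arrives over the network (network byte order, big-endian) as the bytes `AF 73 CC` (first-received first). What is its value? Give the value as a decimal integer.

Big-endian: lowest address holds the most-significant byte.
The bytes are already most-significant first: 0xAF73CC.
0xAF73CC = 11498444.

11498444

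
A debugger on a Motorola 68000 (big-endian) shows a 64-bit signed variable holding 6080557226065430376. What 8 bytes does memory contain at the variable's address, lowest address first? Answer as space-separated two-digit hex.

54 62 7A 94 B8 10 87 68

6080557226065430376 in hexadecimal, padded to 64 bits, is 0x54627A94B8108768.
Split into bytes (most-significant first): 54 62 7A 94 B8 10 87 68.
Big-endian stores the most-significant byte at the lowest address.
So the memory order matches the most-significant-first order: 54 62 7A 94 B8 10 87 68.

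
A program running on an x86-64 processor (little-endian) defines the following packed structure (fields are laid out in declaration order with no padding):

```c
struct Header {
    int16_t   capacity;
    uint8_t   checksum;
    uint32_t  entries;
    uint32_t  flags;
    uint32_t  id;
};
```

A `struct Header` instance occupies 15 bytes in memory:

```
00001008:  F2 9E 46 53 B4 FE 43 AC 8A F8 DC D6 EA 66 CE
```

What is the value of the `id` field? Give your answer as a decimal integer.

`id` follows `capacity` (2 B), `checksum` (1 B), `entries` (4 B), `flags` (4 B), so it starts at offset 2 + 1 + 4 + 4 = 11 and occupies 4 bytes.
Bytes at offsets 11..14: D6 EA 66 CE.
Little-endian stores the least-significant byte at the lowest address.
Reassemble most-significant byte first: CE 66 EA D6 → 0xCE66EAD6.
0xCE66EAD6 = 3462851286.

3462851286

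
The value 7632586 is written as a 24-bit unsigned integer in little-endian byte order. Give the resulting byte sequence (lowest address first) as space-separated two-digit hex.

7632586 in hexadecimal, padded to 24 bits, is 0x7476CA.
Split into bytes (most-significant first): 74 76 CA.
In little-endian order the low byte comes first in memory.
So at ascending addresses the bytes are CA 76 74.

CA 76 74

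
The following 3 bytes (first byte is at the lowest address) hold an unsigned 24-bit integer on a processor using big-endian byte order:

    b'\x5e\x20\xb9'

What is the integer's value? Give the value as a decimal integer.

6168761

Big-endian: lowest address holds the most-significant byte.
The bytes are already most-significant first: 0x5E20B9.
0x5E20B9 = 6168761.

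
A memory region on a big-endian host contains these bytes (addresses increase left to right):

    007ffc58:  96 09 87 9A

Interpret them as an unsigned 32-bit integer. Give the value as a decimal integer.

2517206938

Big-endian: lowest address holds the most-significant byte.
The bytes are already most-significant first: 0x9609879A.
0x9609879A = 2517206938.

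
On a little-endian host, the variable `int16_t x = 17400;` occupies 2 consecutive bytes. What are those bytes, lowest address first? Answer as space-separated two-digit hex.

17400 in hexadecimal, padded to 16 bits, is 0x43F8.
Split into bytes (most-significant first): 43 F8.
In little-endian order the low byte comes first in memory.
So at ascending addresses the bytes are F8 43.

F8 43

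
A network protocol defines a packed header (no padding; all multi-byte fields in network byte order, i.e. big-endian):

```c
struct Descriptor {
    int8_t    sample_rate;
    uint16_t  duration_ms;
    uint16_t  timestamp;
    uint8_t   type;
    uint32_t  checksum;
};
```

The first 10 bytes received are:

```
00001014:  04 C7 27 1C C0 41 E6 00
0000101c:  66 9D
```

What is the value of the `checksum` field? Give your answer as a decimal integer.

`checksum` follows `sample_rate` (1 B), `duration_ms` (2 B), `timestamp` (2 B), `type` (1 B), so it starts at offset 1 + 2 + 2 + 1 = 6 and occupies 4 bytes.
Bytes at offsets 6..9: E6 00 66 9D.
Big-endian stores the most-significant byte at the lowest address.
The bytes are already most-significant first: 0xE600669D.
0xE600669D = 3858785949.

3858785949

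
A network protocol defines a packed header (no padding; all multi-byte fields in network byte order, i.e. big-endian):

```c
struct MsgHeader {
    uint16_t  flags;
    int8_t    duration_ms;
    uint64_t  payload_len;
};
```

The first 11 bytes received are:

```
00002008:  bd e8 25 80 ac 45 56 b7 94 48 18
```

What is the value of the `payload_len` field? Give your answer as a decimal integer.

`payload_len` follows `flags` (2 B), `duration_ms` (1 B), so it starts at offset 2 + 1 = 3 and occupies 8 bytes.
Bytes at offsets 3..10: 80 AC 45 56 B7 94 48 18.
Big-endian: lowest address holds the most-significant byte.
The bytes are already most-significant first: 0x80AC4556B7944818.
0x80AC4556B7944818 = 9271861971598460952.

9271861971598460952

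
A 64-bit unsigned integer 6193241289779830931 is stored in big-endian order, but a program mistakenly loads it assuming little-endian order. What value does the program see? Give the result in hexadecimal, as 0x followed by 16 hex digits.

0x93E09BCD23D0F255

6193241289779830931 in 64-bit hexadecimal is 0x55F2D023CD9BE093.
Stored big-endian, the bytes at ascending addresses are 55 F2 D0 23 CD 9B E0 93.
Read back as little-endian, the first byte is least significant, giving 0x93E09BCD23D0F255.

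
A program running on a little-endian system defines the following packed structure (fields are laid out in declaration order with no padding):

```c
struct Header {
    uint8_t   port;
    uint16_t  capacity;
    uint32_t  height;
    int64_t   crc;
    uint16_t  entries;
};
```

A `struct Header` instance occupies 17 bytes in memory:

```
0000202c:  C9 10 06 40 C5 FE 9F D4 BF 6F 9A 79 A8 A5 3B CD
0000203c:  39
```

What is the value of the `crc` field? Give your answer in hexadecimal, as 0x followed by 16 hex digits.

0x3BA5A8799A6FBFD4

`crc` follows `port` (1 B), `capacity` (2 B), `height` (4 B), so it starts at offset 1 + 2 + 4 = 7 and occupies 8 bytes.
Bytes at offsets 7..14: D4 BF 6F 9A 79 A8 A5 3B.
Little-endian: lowest address holds the least-significant byte.
Reassemble most-significant byte first: 3B A5 A8 79 9A 6F BF D4 → 0x3BA5A8799A6FBFD4.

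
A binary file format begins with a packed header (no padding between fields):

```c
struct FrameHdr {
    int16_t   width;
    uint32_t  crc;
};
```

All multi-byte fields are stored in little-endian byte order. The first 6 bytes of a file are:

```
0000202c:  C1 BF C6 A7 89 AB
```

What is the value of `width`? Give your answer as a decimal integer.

`width` is the first field, at byte offset 0, occupying 2 bytes.
Bytes at offsets 0..1: C1 BF.
Little-endian stores the least-significant byte at the lowest address.
Reassemble most-significant byte first: BF C1 → 0xBFC1.
Top bit is set, so as a signed 16-bit value this is 0xBFC1 − 2^16 = -16447.

-16447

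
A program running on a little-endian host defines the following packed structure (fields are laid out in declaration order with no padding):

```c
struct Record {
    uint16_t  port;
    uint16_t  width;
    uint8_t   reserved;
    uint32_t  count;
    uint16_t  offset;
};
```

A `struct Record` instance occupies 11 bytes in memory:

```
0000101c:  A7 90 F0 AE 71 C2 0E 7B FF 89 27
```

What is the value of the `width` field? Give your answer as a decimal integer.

44784

`width` follows `port` (2 bytes), so it starts at byte offset 2 and occupies 2 bytes.
Bytes at offsets 2..3: F0 AE.
Little-endian stores the least-significant byte at the lowest address.
Reassemble most-significant byte first: AE F0 → 0xAEF0.
0xAEF0 = 44784.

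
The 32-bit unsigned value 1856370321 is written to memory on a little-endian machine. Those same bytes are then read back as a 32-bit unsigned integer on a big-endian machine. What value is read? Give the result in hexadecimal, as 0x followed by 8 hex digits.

1856370321 in 32-bit hexadecimal is 0x6EA5F691.
Stored little-endian, the bytes at ascending addresses are 91 F6 A5 6E.
Read back as big-endian, the last byte is least significant, giving 0x91F6A56E.

0x91F6A56E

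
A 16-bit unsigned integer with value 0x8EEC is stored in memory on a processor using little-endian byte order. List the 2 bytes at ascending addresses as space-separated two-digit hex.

Split into bytes (most-significant first): 8E EC.
Little-endian: lowest address holds the least-significant byte.
So at ascending addresses the bytes are EC 8E.

EC 8E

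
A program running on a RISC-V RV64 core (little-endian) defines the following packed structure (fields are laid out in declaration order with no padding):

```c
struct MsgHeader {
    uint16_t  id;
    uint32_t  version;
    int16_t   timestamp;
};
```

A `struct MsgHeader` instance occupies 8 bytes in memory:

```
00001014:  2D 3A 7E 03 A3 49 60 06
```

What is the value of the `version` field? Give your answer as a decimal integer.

1235420030

`version` follows `id` (2 bytes), so it starts at byte offset 2 and occupies 4 bytes.
Bytes at offsets 2..5: 7E 03 A3 49.
Little-endian: lowest address holds the least-significant byte.
Reassemble most-significant byte first: 49 A3 03 7E → 0x49A3037E.
0x49A3037E = 1235420030.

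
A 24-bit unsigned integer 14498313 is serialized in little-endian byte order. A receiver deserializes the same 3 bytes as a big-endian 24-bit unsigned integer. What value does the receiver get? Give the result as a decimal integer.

604893

14498313 in 24-bit hexadecimal is 0xDD3A09.
Stored little-endian, the bytes at ascending addresses are 09 3A DD.
Read back as big-endian, the last byte is least significant, giving 0x093ADD.
0x093ADD = 604893.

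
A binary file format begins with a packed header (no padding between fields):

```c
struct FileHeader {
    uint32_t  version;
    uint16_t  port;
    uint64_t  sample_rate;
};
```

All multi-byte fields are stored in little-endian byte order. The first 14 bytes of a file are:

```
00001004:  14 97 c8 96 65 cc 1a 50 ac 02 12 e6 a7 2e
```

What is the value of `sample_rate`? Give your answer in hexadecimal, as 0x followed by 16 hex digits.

0x2EA7E61202AC501A

`sample_rate` follows `version` (4 B), `port` (2 B), so it starts at offset 4 + 2 = 6 and occupies 8 bytes.
Bytes at offsets 6..13: 1A 50 AC 02 12 E6 A7 2E.
In little-endian order the low byte comes first in memory.
Reassemble most-significant byte first: 2E A7 E6 12 02 AC 50 1A → 0x2EA7E61202AC501A.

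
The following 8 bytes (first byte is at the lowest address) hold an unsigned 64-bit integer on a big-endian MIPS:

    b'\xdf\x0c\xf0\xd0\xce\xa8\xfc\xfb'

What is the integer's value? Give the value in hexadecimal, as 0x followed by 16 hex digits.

Big-endian stores the most-significant byte at the lowest address.
The bytes are already most-significant first: 0xDF0CF0D0CEA8FCFB.

0xDF0CF0D0CEA8FCFB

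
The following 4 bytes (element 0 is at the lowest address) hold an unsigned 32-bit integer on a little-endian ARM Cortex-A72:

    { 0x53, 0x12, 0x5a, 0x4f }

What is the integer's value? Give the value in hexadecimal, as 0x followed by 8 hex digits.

Little-endian stores the least-significant byte at the lowest address.
Reassemble most-significant byte first: 4F 5A 12 53 → 0x4F5A1253.

0x4F5A1253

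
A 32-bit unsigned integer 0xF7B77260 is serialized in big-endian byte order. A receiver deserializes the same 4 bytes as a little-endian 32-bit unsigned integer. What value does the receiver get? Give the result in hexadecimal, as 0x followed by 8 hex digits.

Stored big-endian, the bytes at ascending addresses are F7 B7 72 60.
Read back as little-endian, the first byte is least significant, giving 0x6072B7F7.

0x6072B7F7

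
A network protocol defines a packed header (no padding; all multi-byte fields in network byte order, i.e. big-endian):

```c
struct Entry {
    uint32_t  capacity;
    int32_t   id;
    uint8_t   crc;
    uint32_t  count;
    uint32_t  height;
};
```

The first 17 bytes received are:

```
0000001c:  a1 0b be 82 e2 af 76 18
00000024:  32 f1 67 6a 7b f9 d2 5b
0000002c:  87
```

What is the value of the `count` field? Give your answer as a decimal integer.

`count` follows `capacity` (4 B), `id` (4 B), `crc` (1 B), so it starts at offset 4 + 4 + 1 = 9 and occupies 4 bytes.
Bytes at offsets 9..12: F1 67 6A 7B.
Big-endian stores the most-significant byte at the lowest address.
The bytes are already most-significant first: 0xF1676A7B.
0xF1676A7B = 4050086523.

4050086523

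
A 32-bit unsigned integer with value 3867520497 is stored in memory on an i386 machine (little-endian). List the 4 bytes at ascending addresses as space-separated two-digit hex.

F1 AD 85 E6

3867520497 in hexadecimal, padded to 32 bits, is 0xE685ADF1.
Split into bytes (most-significant first): E6 85 AD F1.
In little-endian order the low byte comes first in memory.
So at ascending addresses the bytes are F1 AD 85 E6.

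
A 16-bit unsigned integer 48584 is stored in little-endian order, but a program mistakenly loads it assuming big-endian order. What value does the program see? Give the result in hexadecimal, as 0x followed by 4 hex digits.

0xC8BD

48584 in 16-bit hexadecimal is 0xBDC8.
Stored little-endian, the bytes at ascending addresses are C8 BD.
Read back as big-endian, the last byte is least significant, giving 0xC8BD.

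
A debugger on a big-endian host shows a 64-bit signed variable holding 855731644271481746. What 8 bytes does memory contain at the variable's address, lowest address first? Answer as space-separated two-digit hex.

855731644271481746 in hexadecimal, padded to 64 bits, is 0x0BE02B6587DCD392.
Split into bytes (most-significant first): 0B E0 2B 65 87 DC D3 92.
Big-endian stores the most-significant byte at the lowest address.
So the memory order matches the most-significant-first order: 0B E0 2B 65 87 DC D3 92.

0B E0 2B 65 87 DC D3 92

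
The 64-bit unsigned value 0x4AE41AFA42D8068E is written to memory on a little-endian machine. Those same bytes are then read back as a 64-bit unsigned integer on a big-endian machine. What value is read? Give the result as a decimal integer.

10234104985421538378

Stored little-endian, the bytes at ascending addresses are 8E 06 D8 42 FA 1A E4 4A.
Read back as big-endian, the last byte is least significant, giving 0x8E06D842FA1AE44A.
0x8E06D842FA1AE44A = 10234104985421538378.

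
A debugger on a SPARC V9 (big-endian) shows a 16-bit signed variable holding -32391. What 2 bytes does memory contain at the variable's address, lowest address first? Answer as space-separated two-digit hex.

81 79

Two's complement of -32391 in 16 bits: 32391 = 0x7E87; invert → 0x8178; add 1 → 0x8179.
Split into bytes (most-significant first): 81 79.
In big-endian order the high byte comes first in memory.
So the memory order matches the most-significant-first order: 81 79.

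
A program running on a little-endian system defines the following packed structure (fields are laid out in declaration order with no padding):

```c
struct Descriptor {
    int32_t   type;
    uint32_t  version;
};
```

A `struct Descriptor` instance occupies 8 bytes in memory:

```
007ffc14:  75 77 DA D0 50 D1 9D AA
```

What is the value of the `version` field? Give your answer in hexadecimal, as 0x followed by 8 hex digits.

`version` follows `type` (4 bytes), so it starts at byte offset 4 and occupies 4 bytes.
Bytes at offsets 4..7: 50 D1 9D AA.
Little-endian: lowest address holds the least-significant byte.
Reassemble most-significant byte first: AA 9D D1 50 → 0xAA9DD150.

0xAA9DD150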